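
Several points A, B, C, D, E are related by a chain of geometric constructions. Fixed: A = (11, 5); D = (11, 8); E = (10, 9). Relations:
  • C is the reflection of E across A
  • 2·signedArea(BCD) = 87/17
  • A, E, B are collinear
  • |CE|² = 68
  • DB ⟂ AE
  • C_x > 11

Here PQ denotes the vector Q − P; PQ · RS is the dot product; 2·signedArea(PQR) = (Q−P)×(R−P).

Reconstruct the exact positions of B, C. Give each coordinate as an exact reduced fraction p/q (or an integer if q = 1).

B = (175/17, 133/17)
C = (12, 1)

1. B_x = 175/17  [A, E, B are collinear ∩ DB ⟂ AE]
2. B_y = 133/17  [A, E, B are collinear ∩ DB ⟂ AE]
   → B = (175/17, 133/17)
3. C_x = 12  [C is the reflection of E across A]
4. C_y = 1  [C is the reflection of E across A]
   → C = (12, 1)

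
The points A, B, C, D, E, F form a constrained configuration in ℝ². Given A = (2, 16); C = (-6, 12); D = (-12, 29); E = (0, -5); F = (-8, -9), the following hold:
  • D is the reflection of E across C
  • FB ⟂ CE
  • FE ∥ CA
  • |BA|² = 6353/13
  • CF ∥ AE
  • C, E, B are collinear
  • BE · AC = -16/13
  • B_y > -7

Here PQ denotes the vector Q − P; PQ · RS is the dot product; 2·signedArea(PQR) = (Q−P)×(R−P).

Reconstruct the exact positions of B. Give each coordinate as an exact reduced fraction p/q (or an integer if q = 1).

1. B_x = 24/65  [C, E, B are collinear ∩ FB ⟂ CE]
2. B_y = -393/65  [C, E, B are collinear ∩ FB ⟂ CE]
   → B = (24/65, -393/65)

B = (24/65, -393/65)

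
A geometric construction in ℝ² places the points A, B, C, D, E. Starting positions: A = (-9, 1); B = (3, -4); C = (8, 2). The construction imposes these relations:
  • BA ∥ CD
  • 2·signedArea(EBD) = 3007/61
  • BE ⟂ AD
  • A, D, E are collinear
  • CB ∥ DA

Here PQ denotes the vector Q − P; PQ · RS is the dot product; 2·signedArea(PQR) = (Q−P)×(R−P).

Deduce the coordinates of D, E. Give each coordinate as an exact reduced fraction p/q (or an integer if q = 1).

1. D_x = -4  [CB ∥ DA ∩ BA ∥ CD]
2. D_y = 7  [CB ∥ DA ∩ BA ∥ CD]
   → D = (-4, 7)
3. E_x = -399/61  [A, D, E are collinear ∩ BE ⟂ AD]
4. E_y = 241/61  [A, D, E are collinear ∩ BE ⟂ AD]
   → E = (-399/61, 241/61)

D = (-4, 7)
E = (-399/61, 241/61)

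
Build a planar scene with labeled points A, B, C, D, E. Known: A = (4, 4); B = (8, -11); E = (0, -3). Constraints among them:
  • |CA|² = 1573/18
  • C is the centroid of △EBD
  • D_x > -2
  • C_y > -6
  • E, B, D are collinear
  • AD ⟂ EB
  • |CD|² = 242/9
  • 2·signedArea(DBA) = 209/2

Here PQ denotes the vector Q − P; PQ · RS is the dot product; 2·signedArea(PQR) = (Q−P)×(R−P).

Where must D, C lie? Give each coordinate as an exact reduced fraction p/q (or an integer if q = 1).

C = (13/6, -31/6)
D = (-3/2, -3/2)

1. D_x = -3/2  [E, B, D are collinear ∩ AD ⟂ EB]
2. D_y = -3/2  [E, B, D are collinear ∩ AD ⟂ EB]
   → D = (-3/2, -3/2)
3. C_x = 13/6  [C is the centroid of △EBD]
4. C_y = -31/6  [C is the centroid of △EBD]
   → C = (13/6, -31/6)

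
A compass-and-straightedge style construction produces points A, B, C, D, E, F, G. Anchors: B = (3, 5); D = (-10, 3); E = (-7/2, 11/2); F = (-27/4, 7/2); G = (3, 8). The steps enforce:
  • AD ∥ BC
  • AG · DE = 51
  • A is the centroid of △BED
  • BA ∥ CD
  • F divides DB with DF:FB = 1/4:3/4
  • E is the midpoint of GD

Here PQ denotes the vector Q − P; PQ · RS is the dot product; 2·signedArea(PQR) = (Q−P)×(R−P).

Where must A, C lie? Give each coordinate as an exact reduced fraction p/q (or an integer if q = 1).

A = (-7/2, 9/2)
C = (-7/2, 7/2)

1. A_x = -7/2  [A is the centroid of △BED]
2. A_y = 9/2  [A is the centroid of △BED]
   → A = (-7/2, 9/2)
3. C_x = -7/2  [BA ∥ CD ∩ AD ∥ BC]
4. C_y = 7/2  [BA ∥ CD ∩ AD ∥ BC]
   → C = (-7/2, 7/2)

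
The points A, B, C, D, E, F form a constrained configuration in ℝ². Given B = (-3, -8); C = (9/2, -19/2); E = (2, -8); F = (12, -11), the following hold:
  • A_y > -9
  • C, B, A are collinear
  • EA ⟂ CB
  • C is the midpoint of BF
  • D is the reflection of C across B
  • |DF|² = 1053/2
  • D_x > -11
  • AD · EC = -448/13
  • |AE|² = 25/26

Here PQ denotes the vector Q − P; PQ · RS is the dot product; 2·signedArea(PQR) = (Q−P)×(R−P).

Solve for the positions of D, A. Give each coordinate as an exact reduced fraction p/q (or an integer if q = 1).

1. D_x = -21/2  [D is the reflection of C across B]
2. D_y = -13/2  [D is the reflection of C across B]
   → D = (-21/2, -13/2)
3. A_x = 47/26  [C, B, A are collinear ∩ EA ⟂ CB]
4. A_y = -233/26  [C, B, A are collinear ∩ EA ⟂ CB]
   → A = (47/26, -233/26)

A = (47/26, -233/26)
D = (-21/2, -13/2)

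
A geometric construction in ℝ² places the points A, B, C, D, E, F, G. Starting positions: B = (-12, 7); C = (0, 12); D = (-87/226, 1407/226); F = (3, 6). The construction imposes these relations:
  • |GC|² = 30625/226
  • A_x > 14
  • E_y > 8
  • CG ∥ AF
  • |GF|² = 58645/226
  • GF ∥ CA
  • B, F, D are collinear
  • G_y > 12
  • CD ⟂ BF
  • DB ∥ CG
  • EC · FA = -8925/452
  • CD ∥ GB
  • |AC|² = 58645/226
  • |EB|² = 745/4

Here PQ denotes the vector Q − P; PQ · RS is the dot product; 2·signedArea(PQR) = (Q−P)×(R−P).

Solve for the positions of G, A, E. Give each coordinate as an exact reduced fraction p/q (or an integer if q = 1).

A = (3303/226, 1181/226)
E = (3/2, 9)
G = (-2625/226, 2887/226)

1. G_x = -2625/226  [CD ∥ GB ∩ DB ∥ CG]
2. G_y = 2887/226  [CD ∥ GB ∩ DB ∥ CG]
   → G = (-2625/226, 2887/226)
3. A_x = 3303/226  [CG ∥ AF ∩ GF ∥ CA]
4. A_y = 1181/226  [CG ∥ AF ∩ GF ∥ CA]
   → A = (3303/226, 1181/226)
5. E_x = 3/2  [line -2625/226·x + 175/226·y + 4725/452 = 0 ∩ |EB|² = 745/4]
6. E_y = 9  [line -2625/226·x + 175/226·y + 4725/452 = 0 ∩ |EB|² = 745/4]
   → E = (3/2, 9)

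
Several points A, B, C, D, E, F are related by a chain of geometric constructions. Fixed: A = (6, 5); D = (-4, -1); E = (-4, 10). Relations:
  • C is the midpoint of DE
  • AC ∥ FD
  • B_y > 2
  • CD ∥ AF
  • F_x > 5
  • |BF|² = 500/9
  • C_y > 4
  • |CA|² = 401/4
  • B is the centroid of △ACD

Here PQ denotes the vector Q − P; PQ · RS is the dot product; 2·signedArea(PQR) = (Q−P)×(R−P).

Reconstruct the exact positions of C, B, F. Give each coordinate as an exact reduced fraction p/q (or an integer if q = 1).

1. C_x = -4  [C is the midpoint of DE]
2. C_y = 9/2  [C is the midpoint of DE]
   → C = (-4, 9/2)
3. B_x = -2/3  [B is the centroid of △ACD]
4. B_y = 17/6  [B is the centroid of △ACD]
   → B = (-2/3, 17/6)
5. F_x = 6  [AC ∥ FD ∩ CD ∥ AF]
6. F_y = -1/2  [AC ∥ FD ∩ CD ∥ AF]
   → F = (6, -1/2)

B = (-2/3, 17/6)
C = (-4, 9/2)
F = (6, -1/2)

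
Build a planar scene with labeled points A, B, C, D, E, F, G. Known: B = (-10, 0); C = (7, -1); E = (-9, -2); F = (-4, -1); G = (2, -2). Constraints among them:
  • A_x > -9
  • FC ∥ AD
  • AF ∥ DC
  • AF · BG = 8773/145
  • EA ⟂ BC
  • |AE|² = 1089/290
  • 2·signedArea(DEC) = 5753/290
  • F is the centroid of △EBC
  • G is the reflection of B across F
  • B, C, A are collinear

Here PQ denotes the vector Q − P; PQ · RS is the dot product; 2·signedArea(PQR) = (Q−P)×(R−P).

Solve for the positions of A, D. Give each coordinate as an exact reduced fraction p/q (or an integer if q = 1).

A = (-2577/290, -19/290)
D = (613/290, -19/290)

1. A_x = -2577/290  [B, C, A are collinear ∩ EA ⟂ BC]
2. A_y = -19/290  [B, C, A are collinear ∩ EA ⟂ BC]
   → A = (-2577/290, -19/290)
3. D_x = 613/290  [AF ∥ DC ∩ FC ∥ AD]
4. D_y = -19/290  [AF ∥ DC ∩ FC ∥ AD]
   → D = (613/290, -19/290)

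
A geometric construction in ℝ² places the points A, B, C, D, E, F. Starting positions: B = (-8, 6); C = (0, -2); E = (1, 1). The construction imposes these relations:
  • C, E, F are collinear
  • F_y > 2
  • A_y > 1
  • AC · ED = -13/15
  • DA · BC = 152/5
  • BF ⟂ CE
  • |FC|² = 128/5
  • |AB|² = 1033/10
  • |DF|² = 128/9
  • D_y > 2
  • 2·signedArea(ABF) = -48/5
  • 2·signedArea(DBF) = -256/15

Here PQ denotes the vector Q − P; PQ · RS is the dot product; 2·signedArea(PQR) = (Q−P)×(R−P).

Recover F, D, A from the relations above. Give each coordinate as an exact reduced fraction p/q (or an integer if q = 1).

1. F_x = 8/5  [C, E, F are collinear ∩ BF ⟂ CE]
2. F_y = 14/5  [C, E, F are collinear ∩ BF ⟂ CE]
   → F = (8/5, 14/5)
3. D_x = -32/15  [line 16/5·x + 48/5·y + -224/15 = 0 ∩ |DF|² = 128/9]
4. D_y = 34/15  [line 16/5·x + 48/5·y + -224/15 = 0 ∩ |DF|² = 128/9]
   → D = (-32/15, 34/15)
5. A_x = 13/10  [DA · BC = 152/5 ∩ 2·signedArea(ABF) = -48/5]
6. A_y = 19/10  [DA · BC = 152/5 ∩ 2·signedArea(ABF) = -48/5]
   → A = (13/10, 19/10)

A = (13/10, 19/10)
D = (-32/15, 34/15)
F = (8/5, 14/5)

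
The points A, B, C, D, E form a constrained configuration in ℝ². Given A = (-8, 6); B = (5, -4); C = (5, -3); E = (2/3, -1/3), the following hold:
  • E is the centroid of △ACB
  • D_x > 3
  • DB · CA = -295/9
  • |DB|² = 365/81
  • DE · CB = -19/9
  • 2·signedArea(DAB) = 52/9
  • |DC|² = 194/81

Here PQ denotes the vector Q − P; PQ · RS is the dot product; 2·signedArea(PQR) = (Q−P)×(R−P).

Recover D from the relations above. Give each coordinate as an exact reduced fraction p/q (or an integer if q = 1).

D = (32/9, -22/9)

1. D_x = 32/9  [DB · CA = -295/9 ∩ DE · CB = -19/9]
2. D_y = -22/9  [DB · CA = -295/9 ∩ DE · CB = -19/9]
   → D = (32/9, -22/9)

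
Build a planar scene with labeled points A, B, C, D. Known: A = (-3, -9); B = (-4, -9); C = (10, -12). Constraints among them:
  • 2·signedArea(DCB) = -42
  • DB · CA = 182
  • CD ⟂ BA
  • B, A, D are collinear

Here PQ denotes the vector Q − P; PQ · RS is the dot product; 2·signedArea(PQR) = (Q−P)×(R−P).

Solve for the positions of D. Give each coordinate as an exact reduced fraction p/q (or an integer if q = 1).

1. D_x = 10  [B, A, D are collinear ∩ CD ⟂ BA]
2. D_y = -9  [B, A, D are collinear ∩ CD ⟂ BA]
   → D = (10, -9)

D = (10, -9)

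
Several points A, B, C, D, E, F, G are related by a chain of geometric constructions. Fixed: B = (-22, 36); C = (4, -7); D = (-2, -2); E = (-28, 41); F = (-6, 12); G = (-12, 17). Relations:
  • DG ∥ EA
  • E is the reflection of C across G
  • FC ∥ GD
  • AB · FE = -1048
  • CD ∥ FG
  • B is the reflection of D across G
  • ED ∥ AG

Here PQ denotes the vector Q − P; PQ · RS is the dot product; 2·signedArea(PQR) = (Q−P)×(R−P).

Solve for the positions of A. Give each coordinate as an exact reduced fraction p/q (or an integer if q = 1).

1. A_x = -38  [ED ∥ AG ∩ DG ∥ EA]
2. A_y = 60  [ED ∥ AG ∩ DG ∥ EA]
   → A = (-38, 60)

A = (-38, 60)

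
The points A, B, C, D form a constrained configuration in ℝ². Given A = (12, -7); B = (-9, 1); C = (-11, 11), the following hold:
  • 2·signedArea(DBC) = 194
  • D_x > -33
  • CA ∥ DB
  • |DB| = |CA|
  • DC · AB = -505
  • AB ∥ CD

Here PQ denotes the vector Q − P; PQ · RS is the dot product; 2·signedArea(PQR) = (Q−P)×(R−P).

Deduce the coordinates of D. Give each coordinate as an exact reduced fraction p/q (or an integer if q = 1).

D = (-32, 19)

1. D_x = -32  [CA ∥ DB ∩ AB ∥ CD]
2. D_y = 19  [CA ∥ DB ∩ AB ∥ CD]
   → D = (-32, 19)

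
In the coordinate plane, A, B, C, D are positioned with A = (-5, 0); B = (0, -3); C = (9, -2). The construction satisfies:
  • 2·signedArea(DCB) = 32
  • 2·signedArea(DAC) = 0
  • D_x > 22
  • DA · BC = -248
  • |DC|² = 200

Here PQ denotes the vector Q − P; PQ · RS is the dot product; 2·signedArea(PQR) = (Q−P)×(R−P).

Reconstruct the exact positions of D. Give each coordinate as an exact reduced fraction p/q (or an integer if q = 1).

1. D_x = 23  [2·signedArea(DAC) = 0 ∩ 2·signedArea(DCB) = 32]
2. D_y = -4  [2·signedArea(DAC) = 0 ∩ 2·signedArea(DCB) = 32]
   → D = (23, -4)

D = (23, -4)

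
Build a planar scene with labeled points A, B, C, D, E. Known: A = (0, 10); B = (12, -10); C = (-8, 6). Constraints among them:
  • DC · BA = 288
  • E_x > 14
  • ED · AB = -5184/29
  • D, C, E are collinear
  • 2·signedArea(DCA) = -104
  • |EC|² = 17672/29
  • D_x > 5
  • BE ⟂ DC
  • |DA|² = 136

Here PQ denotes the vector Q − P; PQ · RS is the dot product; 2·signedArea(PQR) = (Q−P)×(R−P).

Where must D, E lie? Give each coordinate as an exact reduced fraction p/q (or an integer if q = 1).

D = (6, 0)
E = (426/29, -108/29)

1. D_x = 6  [2·signedArea(DCA) = -104 ∩ DC · BA = 288]
2. D_y = 0  [2·signedArea(DCA) = -104 ∩ DC · BA = 288]
   → D = (6, 0)
3. E_x = 426/29  [D, C, E are collinear ∩ BE ⟂ DC]
4. E_y = -108/29  [D, C, E are collinear ∩ BE ⟂ DC]
   → E = (426/29, -108/29)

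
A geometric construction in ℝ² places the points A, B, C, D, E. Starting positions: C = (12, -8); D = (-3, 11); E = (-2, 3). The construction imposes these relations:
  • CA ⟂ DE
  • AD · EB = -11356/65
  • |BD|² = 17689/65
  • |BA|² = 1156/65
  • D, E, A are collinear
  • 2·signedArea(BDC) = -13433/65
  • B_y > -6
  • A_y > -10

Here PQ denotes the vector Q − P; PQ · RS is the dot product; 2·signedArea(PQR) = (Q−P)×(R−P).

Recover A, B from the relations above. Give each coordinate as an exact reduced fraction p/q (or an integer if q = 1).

1. A_x = -28/65  [D, E, A are collinear ∩ CA ⟂ DE]
2. A_y = -621/65  [D, E, A are collinear ∩ CA ⟂ DE]
   → A = (-28/65, -621/65)
3. B_x = -62/65  [2·signedArea(BDC) = -13433/65 ∩ AD · EB = -11356/65]
4. B_y = -349/65  [2·signedArea(BDC) = -13433/65 ∩ AD · EB = -11356/65]
   → B = (-62/65, -349/65)

A = (-28/65, -621/65)
B = (-62/65, -349/65)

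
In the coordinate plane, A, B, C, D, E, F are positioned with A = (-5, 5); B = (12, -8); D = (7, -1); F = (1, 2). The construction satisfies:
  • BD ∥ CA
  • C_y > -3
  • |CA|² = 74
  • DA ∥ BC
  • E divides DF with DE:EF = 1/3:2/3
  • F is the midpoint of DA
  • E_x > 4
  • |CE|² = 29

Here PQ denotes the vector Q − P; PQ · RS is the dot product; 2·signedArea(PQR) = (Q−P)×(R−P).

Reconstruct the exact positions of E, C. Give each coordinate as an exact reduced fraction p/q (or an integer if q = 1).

C = (0, -2)
E = (5, 0)

1. E_x = 5  [E divides DF with DE:EF = 1/3:2/3]
2. E_y = 0  [E divides DF with DE:EF = 1/3:2/3]
   → E = (5, 0)
3. C_x = 0  [BD ∥ CA ∩ DA ∥ BC]
4. C_y = -2  [BD ∥ CA ∩ DA ∥ BC]
   → C = (0, -2)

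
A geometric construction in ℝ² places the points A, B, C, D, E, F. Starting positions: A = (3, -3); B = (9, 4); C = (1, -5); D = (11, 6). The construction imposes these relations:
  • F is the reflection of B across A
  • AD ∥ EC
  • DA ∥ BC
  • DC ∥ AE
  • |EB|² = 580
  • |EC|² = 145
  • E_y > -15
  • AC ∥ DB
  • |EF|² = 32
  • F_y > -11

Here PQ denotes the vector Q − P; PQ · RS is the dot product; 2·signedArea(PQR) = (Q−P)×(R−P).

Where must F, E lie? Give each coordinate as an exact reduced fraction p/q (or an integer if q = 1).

E = (-7, -14)
F = (-3, -10)

1. F_x = -3  [F is the reflection of B across A]
2. F_y = -10  [F is the reflection of B across A]
   → F = (-3, -10)
3. E_x = -7  [AD ∥ EC ∩ DC ∥ AE]
4. E_y = -14  [AD ∥ EC ∩ DC ∥ AE]
   → E = (-7, -14)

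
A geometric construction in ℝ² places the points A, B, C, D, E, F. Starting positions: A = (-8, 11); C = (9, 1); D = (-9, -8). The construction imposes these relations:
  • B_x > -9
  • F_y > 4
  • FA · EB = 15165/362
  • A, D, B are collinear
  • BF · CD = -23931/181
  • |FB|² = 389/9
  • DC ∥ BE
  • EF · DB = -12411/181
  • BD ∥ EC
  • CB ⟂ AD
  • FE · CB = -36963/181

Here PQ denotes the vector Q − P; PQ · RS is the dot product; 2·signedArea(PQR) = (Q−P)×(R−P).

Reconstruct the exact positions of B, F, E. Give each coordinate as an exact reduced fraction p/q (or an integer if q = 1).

1. B_x = -3069/362  [A, D, B are collinear ∩ CB ⟂ AD]
2. B_y = 695/362  [A, D, B are collinear ∩ CB ⟂ AD]
   → B = (-3069/362, 695/362)
3. E_x = 3447/362  [BD ∥ EC ∩ DC ∥ BE]
4. E_y = 3953/362  [BD ∥ EC ∩ DC ∥ BE]
   → E = (3447/362, 3953/362)
5. F_x = -2707/1086  [FE · CB = -36963/181 ∩ EF · DB = -12411/181]
6. F_y = 5039/1086  [FE · CB = -36963/181 ∩ EF · DB = -12411/181]
   → F = (-2707/1086, 5039/1086)

B = (-3069/362, 695/362)
E = (3447/362, 3953/362)
F = (-2707/1086, 5039/1086)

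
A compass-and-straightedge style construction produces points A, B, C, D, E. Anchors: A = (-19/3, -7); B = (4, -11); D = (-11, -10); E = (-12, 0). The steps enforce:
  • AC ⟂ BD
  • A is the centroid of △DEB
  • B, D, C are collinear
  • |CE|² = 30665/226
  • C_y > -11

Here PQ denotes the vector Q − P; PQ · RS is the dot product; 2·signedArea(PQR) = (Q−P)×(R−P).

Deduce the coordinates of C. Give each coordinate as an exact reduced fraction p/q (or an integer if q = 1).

1. C_x = -1481/226  [B, D, C are collinear ∩ AC ⟂ BD]
2. C_y = -2327/226  [B, D, C are collinear ∩ AC ⟂ BD]
   → C = (-1481/226, -2327/226)

C = (-1481/226, -2327/226)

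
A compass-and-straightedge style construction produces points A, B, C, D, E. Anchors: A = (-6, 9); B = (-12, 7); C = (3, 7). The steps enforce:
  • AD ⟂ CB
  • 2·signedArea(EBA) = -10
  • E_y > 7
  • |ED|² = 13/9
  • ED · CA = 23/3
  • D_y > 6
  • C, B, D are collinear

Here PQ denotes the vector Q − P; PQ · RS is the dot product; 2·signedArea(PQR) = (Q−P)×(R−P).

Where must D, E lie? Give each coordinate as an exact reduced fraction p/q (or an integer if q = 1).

D = (-6, 7)
E = (-5, 23/3)

1. D_x = -6  [C, B, D are collinear ∩ AD ⟂ CB]
2. D_y = 7  [C, B, D are collinear ∩ AD ⟂ CB]
   → D = (-6, 7)
3. E_x = -5  [ED · CA = 23/3 ∩ 2·signedArea(EBA) = -10]
4. E_y = 23/3  [ED · CA = 23/3 ∩ 2·signedArea(EBA) = -10]
   → E = (-5, 23/3)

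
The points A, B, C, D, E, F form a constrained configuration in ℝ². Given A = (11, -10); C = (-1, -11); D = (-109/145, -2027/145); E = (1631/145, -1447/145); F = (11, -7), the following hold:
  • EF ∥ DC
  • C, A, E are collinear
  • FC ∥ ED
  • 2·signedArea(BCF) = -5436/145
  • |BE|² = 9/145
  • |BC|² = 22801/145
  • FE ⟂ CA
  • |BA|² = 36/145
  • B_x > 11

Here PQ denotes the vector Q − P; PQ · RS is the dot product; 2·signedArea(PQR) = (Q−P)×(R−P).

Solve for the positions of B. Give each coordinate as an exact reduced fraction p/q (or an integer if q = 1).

B = (1667/145, -1444/145)

1. B_x = 1667/145  [line -4·x + 12·y + 23996/145 = 0 ∩ |BA|² = 36/145]
2. B_y = -1444/145  [line -4·x + 12·y + 23996/145 = 0 ∩ |BA|² = 36/145]
   → B = (1667/145, -1444/145)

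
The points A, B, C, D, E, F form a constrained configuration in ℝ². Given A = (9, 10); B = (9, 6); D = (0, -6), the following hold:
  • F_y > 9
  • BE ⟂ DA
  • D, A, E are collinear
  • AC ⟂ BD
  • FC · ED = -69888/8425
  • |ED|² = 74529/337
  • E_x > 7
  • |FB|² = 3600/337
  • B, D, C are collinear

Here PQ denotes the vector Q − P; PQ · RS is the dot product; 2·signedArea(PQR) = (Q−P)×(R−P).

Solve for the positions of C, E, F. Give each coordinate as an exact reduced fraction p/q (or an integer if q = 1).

1. C_x = 273/25  [B, D, C are collinear ∩ AC ⟂ BD]
2. C_y = 214/25  [B, D, C are collinear ∩ AC ⟂ BD]
   → C = (273/25, 214/25)
3. E_x = 2457/337  [D, A, E are collinear ∩ BE ⟂ DA]
4. E_y = 2346/337  [D, A, E are collinear ∩ BE ⟂ DA]
   → E = (2457/337, 2346/337)
5. F_x = 2889/337  [line 2457/337·x + 4368/337·y + -61425/337 = 0 ∩ |FB|² = 3600/337]
6. F_y = 3114/337  [line 2457/337·x + 4368/337·y + -61425/337 = 0 ∩ |FB|² = 3600/337]
   → F = (2889/337, 3114/337)

C = (273/25, 214/25)
E = (2457/337, 2346/337)
F = (2889/337, 3114/337)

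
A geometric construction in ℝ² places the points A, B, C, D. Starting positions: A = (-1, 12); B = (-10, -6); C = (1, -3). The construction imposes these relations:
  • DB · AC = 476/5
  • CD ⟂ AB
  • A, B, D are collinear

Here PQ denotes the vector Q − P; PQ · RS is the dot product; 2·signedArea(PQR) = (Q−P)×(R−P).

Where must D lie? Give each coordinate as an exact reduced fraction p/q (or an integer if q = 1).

D = (-33/5, 4/5)

1. D_x = -33/5  [A, B, D are collinear ∩ CD ⟂ AB]
2. D_y = 4/5  [A, B, D are collinear ∩ CD ⟂ AB]
   → D = (-33/5, 4/5)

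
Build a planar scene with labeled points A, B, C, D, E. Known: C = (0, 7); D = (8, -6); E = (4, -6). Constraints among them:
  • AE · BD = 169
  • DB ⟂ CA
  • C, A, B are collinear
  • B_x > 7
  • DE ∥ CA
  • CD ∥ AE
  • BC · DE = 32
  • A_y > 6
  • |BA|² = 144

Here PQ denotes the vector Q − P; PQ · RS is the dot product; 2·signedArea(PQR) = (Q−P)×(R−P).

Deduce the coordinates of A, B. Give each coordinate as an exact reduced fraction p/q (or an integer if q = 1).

1. A_x = -4  [CD ∥ AE ∩ DE ∥ CA]
2. A_y = 7  [CD ∥ AE ∩ DE ∥ CA]
   → A = (-4, 7)
3. B_x = 8  [C, A, B are collinear ∩ DB ⟂ CA]
4. B_y = 7  [C, A, B are collinear ∩ DB ⟂ CA]
   → B = (8, 7)

A = (-4, 7)
B = (8, 7)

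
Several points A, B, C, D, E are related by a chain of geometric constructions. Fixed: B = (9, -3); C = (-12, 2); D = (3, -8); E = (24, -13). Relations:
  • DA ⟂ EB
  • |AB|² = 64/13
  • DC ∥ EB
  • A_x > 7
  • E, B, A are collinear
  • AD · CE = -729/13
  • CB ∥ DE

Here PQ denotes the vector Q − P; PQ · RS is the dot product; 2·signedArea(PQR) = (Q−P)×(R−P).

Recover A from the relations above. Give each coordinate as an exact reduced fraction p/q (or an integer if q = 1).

A = (93/13, -23/13)

1. A_x = 93/13  [E, B, A are collinear ∩ DA ⟂ EB]
2. A_y = -23/13  [E, B, A are collinear ∩ DA ⟂ EB]
   → A = (93/13, -23/13)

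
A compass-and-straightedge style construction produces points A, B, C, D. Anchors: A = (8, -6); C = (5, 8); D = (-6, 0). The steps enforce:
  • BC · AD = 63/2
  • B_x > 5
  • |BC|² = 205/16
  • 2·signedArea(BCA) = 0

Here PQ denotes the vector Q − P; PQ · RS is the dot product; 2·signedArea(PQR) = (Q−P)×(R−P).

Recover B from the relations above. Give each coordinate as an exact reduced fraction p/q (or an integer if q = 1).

B = (23/4, 9/2)

1. B_x = 23/4  [2·signedArea(BCA) = 0 ∩ BC · AD = 63/2]
2. B_y = 9/2  [2·signedArea(BCA) = 0 ∩ BC · AD = 63/2]
   → B = (23/4, 9/2)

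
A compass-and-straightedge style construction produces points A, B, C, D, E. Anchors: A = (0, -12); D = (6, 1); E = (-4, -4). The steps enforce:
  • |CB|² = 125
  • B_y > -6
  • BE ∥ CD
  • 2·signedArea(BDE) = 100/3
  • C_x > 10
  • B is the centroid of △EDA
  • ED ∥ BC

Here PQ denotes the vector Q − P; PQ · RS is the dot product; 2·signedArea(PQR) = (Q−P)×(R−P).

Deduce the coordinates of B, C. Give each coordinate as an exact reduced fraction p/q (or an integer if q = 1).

B = (2/3, -5)
C = (32/3, 0)

1. B_x = 2/3  [B is the centroid of △EDA]
2. B_y = -5  [B is the centroid of △EDA]
   → B = (2/3, -5)
3. C_x = 32/3  [BE ∥ CD ∩ ED ∥ BC]
4. C_y = 0  [BE ∥ CD ∩ ED ∥ BC]
   → C = (32/3, 0)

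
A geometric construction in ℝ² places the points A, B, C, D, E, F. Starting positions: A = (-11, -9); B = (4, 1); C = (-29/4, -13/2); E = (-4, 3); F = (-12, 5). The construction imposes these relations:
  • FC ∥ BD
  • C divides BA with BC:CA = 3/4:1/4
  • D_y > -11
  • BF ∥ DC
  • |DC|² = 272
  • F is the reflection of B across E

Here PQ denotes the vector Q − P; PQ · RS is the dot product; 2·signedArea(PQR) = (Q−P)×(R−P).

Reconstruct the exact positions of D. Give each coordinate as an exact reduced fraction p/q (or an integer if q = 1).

1. D_x = 35/4  [BF ∥ DC ∩ FC ∥ BD]
2. D_y = -21/2  [BF ∥ DC ∩ FC ∥ BD]
   → D = (35/4, -21/2)

D = (35/4, -21/2)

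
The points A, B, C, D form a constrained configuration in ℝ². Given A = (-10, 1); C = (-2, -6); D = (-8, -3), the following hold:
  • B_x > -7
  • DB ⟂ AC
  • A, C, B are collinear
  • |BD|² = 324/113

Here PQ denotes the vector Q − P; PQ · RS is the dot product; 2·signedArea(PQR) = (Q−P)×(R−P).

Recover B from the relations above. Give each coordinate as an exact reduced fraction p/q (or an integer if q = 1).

1. B_x = -778/113  [A, C, B are collinear ∩ DB ⟂ AC]
2. B_y = -195/113  [A, C, B are collinear ∩ DB ⟂ AC]
   → B = (-778/113, -195/113)

B = (-778/113, -195/113)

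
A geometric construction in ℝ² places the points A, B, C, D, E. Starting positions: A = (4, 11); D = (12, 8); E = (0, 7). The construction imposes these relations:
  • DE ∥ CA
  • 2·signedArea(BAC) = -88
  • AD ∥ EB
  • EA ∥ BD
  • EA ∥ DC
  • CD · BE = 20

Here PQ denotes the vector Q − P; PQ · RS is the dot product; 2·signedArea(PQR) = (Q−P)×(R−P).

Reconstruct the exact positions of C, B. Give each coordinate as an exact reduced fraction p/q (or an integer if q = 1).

B = (8, 4)
C = (16, 12)

1. C_x = 16  [DE ∥ CA ∩ EA ∥ DC]
2. C_y = 12  [DE ∥ CA ∩ EA ∥ DC]
   → C = (16, 12)
3. B_x = 8  [EA ∥ BD ∩ AD ∥ EB]
4. B_y = 4  [EA ∥ BD ∩ AD ∥ EB]
   → B = (8, 4)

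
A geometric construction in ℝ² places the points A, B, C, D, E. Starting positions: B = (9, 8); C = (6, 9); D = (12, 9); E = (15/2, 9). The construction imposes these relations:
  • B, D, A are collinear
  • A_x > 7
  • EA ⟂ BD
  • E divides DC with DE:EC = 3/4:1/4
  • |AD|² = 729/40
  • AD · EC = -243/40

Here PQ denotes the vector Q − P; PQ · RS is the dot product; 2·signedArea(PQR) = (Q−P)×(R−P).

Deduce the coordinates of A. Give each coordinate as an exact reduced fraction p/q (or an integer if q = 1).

1. A_x = 159/20  [B, D, A are collinear ∩ EA ⟂ BD]
2. A_y = 153/20  [B, D, A are collinear ∩ EA ⟂ BD]
   → A = (159/20, 153/20)

A = (159/20, 153/20)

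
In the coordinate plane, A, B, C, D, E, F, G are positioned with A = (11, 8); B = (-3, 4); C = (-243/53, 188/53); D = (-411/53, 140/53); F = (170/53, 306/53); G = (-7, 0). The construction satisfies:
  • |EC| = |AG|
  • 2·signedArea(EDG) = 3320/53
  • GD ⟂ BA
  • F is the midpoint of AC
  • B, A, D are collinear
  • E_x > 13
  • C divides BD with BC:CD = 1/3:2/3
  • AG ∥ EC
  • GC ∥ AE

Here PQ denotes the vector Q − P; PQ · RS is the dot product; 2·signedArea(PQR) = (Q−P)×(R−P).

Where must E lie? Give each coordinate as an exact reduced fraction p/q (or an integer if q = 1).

E = (711/53, 612/53)

1. E_x = 711/53  [AG ∥ EC ∩ GC ∥ AE]
2. E_y = 612/53  [AG ∥ EC ∩ GC ∥ AE]
   → E = (711/53, 612/53)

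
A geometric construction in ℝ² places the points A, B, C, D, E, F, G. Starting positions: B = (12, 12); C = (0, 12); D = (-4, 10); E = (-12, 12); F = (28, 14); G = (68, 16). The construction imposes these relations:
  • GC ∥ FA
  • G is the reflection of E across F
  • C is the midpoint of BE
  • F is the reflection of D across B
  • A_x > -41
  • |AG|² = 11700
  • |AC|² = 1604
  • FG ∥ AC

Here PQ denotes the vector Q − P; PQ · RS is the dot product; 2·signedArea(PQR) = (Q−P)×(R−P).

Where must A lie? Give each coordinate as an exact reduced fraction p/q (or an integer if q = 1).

1. A_x = -40  [FG ∥ AC ∩ GC ∥ FA]
2. A_y = 10  [FG ∥ AC ∩ GC ∥ FA]
   → A = (-40, 10)

A = (-40, 10)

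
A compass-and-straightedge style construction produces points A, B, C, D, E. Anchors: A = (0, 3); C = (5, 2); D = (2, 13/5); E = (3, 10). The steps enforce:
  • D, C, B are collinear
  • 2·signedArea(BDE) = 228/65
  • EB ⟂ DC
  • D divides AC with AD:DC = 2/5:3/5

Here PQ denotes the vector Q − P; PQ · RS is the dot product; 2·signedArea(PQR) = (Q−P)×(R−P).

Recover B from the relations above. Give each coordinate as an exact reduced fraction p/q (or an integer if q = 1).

1. B_x = 20/13  [D, C, B are collinear ∩ EB ⟂ DC]
2. B_y = 35/13  [D, C, B are collinear ∩ EB ⟂ DC]
   → B = (20/13, 35/13)

B = (20/13, 35/13)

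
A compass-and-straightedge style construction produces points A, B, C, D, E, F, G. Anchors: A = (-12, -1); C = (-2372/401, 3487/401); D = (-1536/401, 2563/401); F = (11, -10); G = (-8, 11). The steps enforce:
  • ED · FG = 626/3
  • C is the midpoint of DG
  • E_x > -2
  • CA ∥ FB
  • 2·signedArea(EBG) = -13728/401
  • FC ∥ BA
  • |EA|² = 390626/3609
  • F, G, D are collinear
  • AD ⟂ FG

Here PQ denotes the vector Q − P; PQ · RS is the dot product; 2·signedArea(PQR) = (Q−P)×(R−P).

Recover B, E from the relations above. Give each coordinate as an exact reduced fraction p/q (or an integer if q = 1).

B = (1971/401, -7898/401)
E = (-1937/1203, -616/401)

1. B_x = 1971/401  [FC ∥ BA ∩ CA ∥ FB]
2. B_y = -7898/401  [FC ∥ BA ∩ CA ∥ FB]
   → B = (1971/401, -7898/401)
3. E_x = -1937/1203  [ED · FG = 626/3 ∩ 2·signedArea(EBG) = -13728/401]
4. E_y = -616/401  [ED · FG = 626/3 ∩ 2·signedArea(EBG) = -13728/401]
   → E = (-1937/1203, -616/401)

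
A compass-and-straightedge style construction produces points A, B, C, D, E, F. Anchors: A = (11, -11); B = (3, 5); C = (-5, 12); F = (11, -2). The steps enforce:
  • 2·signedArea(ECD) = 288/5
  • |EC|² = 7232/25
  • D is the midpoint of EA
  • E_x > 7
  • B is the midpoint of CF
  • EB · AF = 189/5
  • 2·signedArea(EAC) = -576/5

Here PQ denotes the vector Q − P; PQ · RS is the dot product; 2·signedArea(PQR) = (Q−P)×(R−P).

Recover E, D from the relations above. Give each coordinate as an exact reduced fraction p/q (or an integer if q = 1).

D = (47/5, -51/10)
E = (39/5, 4/5)

1. E_x = 39/5  [2·signedArea(EAC) = -576/5 ∩ EB · AF = 189/5]
2. E_y = 4/5  [2·signedArea(EAC) = -576/5 ∩ EB · AF = 189/5]
   → E = (39/5, 4/5)
3. D_x = 47/5  [D is the midpoint of EA]
4. D_y = -51/10  [D is the midpoint of EA]
   → D = (47/5, -51/10)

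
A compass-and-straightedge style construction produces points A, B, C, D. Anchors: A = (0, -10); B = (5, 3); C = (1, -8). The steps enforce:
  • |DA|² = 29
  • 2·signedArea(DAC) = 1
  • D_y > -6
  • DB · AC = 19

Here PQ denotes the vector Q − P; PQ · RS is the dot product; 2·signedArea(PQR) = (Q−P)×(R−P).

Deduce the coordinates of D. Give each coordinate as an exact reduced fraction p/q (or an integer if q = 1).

D = (2, -5)

1. D_x = 2  [2·signedArea(DAC) = 1 ∩ DB · AC = 19]
2. D_y = -5  [2·signedArea(DAC) = 1 ∩ DB · AC = 19]
   → D = (2, -5)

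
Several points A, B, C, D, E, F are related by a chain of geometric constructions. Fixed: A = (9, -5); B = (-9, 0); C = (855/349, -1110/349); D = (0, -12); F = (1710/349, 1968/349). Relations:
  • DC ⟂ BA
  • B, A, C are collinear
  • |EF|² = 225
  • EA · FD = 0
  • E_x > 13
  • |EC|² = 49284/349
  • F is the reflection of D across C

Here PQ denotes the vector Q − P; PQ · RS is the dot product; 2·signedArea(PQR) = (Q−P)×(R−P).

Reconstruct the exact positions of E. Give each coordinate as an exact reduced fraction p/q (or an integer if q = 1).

1. E_x = 4851/349  [line 1710/349·x + 6156/349·y + 15390/349 = 0 ∩ |EF|² = 225]
2. E_y = -2220/349  [line 1710/349·x + 6156/349·y + 15390/349 = 0 ∩ |EF|² = 225]
   → E = (4851/349, -2220/349)

E = (4851/349, -2220/349)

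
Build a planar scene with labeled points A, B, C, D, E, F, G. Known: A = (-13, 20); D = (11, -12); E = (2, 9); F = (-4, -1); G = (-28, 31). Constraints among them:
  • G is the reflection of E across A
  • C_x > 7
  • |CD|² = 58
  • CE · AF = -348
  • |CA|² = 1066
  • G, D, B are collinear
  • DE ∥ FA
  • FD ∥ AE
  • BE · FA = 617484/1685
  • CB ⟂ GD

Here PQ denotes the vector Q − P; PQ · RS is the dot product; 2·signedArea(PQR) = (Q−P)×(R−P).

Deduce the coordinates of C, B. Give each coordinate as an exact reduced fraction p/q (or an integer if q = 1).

B = (10384/1685, -11233/1685)
C = (8, -5)

1. C_x = 8  [line -9·x + 21·y + 177 = 0 ∩ |CD|² = 58]
2. C_y = -5  [line -9·x + 21·y + 177 = 0 ∩ |CD|² = 58]
   → C = (8, -5)
3. B_x = 10384/1685  [G, D, B are collinear ∩ CB ⟂ GD]
4. B_y = -11233/1685  [G, D, B are collinear ∩ CB ⟂ GD]
   → B = (10384/1685, -11233/1685)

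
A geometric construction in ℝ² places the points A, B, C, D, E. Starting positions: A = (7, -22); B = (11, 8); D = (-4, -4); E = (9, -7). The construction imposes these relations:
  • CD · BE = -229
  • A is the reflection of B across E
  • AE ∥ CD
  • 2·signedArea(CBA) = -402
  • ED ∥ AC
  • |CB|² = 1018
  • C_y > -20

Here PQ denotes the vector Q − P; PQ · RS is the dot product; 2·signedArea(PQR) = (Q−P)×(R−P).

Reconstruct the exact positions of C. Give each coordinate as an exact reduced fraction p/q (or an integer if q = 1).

1. C_x = -6  [AE ∥ CD ∩ ED ∥ AC]
2. C_y = -19  [AE ∥ CD ∩ ED ∥ AC]
   → C = (-6, -19)

C = (-6, -19)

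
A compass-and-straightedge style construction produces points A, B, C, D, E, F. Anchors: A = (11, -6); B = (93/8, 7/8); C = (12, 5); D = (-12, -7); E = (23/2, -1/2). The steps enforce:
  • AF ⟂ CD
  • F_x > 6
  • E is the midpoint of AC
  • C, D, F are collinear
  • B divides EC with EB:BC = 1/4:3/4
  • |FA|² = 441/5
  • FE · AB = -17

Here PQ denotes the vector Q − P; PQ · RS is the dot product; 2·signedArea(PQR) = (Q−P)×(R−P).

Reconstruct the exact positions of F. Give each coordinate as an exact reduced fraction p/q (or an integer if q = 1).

1. F_x = 34/5  [C, D, F are collinear ∩ AF ⟂ CD]
2. F_y = 12/5  [C, D, F are collinear ∩ AF ⟂ CD]
   → F = (34/5, 12/5)

F = (34/5, 12/5)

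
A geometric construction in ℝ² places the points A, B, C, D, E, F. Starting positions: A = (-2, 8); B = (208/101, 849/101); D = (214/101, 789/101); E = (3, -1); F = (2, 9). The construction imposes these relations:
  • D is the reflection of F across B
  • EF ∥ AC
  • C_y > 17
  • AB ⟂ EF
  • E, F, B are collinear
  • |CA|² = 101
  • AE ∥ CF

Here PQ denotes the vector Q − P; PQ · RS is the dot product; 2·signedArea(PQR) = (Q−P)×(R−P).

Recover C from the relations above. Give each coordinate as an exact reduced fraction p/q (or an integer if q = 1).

1. C_x = -3  [AE ∥ CF ∩ EF ∥ AC]
2. C_y = 18  [AE ∥ CF ∩ EF ∥ AC]
   → C = (-3, 18)

C = (-3, 18)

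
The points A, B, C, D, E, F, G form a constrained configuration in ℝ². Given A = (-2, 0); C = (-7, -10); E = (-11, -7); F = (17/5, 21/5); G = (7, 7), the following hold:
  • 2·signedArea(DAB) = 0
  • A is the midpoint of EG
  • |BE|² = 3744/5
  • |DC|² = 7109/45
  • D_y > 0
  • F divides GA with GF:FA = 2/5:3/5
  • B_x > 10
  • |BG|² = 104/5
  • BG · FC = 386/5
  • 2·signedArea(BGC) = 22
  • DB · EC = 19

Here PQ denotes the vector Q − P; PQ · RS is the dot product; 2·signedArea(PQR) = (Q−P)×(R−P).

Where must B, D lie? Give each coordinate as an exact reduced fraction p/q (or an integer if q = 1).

B = (53/5, 49/5)
D = (-4/5, 14/15)

1. B_x = 53/5  [2·signedArea(BGC) = 22 ∩ BG · FC = 386/5]
2. B_y = 49/5  [2·signedArea(BGC) = 22 ∩ BG · FC = 386/5]
   → B = (53/5, 49/5)
3. D_x = -4/5  [2·signedArea(DAB) = 0 ∩ DB · EC = 19]
4. D_y = 14/15  [2·signedArea(DAB) = 0 ∩ DB · EC = 19]
   → D = (-4/5, 14/15)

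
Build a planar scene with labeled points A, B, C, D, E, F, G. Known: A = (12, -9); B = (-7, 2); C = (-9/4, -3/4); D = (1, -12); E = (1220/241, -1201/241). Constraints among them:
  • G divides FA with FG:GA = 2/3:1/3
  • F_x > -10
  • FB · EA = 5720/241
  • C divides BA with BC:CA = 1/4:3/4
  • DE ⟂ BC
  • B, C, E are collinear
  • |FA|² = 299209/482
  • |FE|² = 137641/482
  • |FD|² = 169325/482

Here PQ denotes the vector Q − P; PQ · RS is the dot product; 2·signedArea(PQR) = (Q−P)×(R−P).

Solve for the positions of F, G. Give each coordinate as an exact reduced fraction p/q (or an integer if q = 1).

1. F_x = -4609/482  [line -1672/241·x + 968/241·y + -19360/241 = 0 ∩ |FD|² = 169325/482]
2. F_y = 1679/482  [line -1672/241·x + 968/241·y + -19360/241 = 0 ∩ |FD|² = 169325/482]
   → F = (-4609/482, 1679/482)
3. G_x = 6959/1446  [G divides FA with FG:GA = 2/3:1/3]
4. G_y = -6997/1446  [G divides FA with FG:GA = 2/3:1/3]
   → G = (6959/1446, -6997/1446)

F = (-4609/482, 1679/482)
G = (6959/1446, -6997/1446)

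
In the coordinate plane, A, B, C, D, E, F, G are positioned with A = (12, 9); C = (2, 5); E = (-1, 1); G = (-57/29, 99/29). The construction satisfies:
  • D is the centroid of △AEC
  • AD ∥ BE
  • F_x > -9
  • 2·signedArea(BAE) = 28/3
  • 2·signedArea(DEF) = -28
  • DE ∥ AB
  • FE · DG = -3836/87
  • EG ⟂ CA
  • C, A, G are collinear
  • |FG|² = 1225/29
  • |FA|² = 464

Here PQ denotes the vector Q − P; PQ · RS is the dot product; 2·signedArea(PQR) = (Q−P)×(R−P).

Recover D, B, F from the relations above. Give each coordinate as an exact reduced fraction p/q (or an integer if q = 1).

1. D_x = 13/3  [D is the centroid of △AEC]
2. D_y = 5  [D is the centroid of △AEC]
   → D = (13/3, 5)
3. B_x = 20/3  [AD ∥ BE ∩ DE ∥ AB]
4. B_y = 5  [AD ∥ BE ∩ DE ∥ AB]
   → B = (20/3, 5)
5. F_x = -8  [FE · DG = -3836/87 ∩ 2·signedArea(DEF) = -28]
6. F_y = 1  [FE · DG = -3836/87 ∩ 2·signedArea(DEF) = -28]
   → F = (-8, 1)

B = (20/3, 5)
D = (13/3, 5)
F = (-8, 1)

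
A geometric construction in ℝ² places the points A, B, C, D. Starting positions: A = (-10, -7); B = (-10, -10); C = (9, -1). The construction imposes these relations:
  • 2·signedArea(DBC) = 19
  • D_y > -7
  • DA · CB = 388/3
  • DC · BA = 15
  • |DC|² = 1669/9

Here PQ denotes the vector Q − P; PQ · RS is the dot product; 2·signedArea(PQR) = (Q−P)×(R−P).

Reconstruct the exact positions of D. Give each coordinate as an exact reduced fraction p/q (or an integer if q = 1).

1. D_x = -11/3  [2·signedArea(DBC) = 19 ∩ DC · BA = 15]
2. D_y = -6  [2·signedArea(DBC) = 19 ∩ DC · BA = 15]
   → D = (-11/3, -6)

D = (-11/3, -6)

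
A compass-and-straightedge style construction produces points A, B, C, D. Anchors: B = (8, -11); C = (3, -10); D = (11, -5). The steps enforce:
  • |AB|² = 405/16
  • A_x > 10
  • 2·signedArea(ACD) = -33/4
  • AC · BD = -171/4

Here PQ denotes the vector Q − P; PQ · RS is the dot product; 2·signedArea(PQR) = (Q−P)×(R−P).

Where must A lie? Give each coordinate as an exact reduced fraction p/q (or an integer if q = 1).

1. A_x = 41/4  [2·signedArea(ACD) = -33/4 ∩ AC · BD = -171/4]
2. A_y = -13/2  [2·signedArea(ACD) = -33/4 ∩ AC · BD = -171/4]
   → A = (41/4, -13/2)

A = (41/4, -13/2)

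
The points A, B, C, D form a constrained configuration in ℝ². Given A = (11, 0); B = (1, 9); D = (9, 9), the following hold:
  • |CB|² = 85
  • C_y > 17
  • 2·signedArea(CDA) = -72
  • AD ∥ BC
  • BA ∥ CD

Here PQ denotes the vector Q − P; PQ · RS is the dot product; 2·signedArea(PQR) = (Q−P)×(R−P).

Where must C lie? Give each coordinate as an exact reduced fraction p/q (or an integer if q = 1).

C = (-1, 18)

1. C_x = -1  [BA ∥ CD ∩ AD ∥ BC]
2. C_y = 18  [BA ∥ CD ∩ AD ∥ BC]
   → C = (-1, 18)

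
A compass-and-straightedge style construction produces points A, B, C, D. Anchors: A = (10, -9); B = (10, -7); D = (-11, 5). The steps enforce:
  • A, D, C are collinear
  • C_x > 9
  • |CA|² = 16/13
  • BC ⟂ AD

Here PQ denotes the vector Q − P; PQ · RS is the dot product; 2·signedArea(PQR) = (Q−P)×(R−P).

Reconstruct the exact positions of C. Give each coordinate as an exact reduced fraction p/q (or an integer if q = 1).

C = (118/13, -109/13)

1. C_x = 118/13  [A, D, C are collinear ∩ BC ⟂ AD]
2. C_y = -109/13  [A, D, C are collinear ∩ BC ⟂ AD]
   → C = (118/13, -109/13)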